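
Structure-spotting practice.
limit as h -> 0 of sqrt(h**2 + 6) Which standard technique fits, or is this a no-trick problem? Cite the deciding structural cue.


Best approach: no special technique — the expression is continuous at the evaluation point — substitute directly; no indeterminate form appears.


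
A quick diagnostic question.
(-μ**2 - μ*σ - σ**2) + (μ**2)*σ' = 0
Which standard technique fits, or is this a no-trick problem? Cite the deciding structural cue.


Best approach: the homogeneous substitution — the slope's numerator and denominator have matching total degree, so it depends only on σ/μ and the ratio substitution collapses it.


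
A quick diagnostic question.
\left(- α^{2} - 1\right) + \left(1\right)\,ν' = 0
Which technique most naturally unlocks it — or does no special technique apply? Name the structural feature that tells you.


Technique: no special technique — solved for the derivative, no ν appears — this is antidifferentiation in α wearing ODE clothing.


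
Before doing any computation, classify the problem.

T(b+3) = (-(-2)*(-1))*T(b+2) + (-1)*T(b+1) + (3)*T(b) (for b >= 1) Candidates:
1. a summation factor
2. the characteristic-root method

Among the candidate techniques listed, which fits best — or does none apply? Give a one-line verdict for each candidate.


Technique: the characteristic-root method — linear, homogeneous, constant coefficients: solutions of the form r^b exist — find the roots of the characteristic polynomial.
- a summation factor: the recurrence reaches back more than one step, outside the first-order family a summation factor normalizes.
- the characteristic-root method: applies; the problem has the shape this method handles.


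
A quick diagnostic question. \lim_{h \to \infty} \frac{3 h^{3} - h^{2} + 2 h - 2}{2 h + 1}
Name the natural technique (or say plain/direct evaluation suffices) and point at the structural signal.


Technique: dominant-term comparison — divide by the highest power of h present: lower-order terms vanish and the dominant ratio remains. As a single quotient, the ∞/∞ shape would yield to repeated differentiation as well — the growth comparison gets there in one look.


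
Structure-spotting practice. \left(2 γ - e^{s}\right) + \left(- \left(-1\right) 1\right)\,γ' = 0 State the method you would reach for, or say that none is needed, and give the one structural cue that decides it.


Method: a linear integrating factor — the unknown enters only to the first power against a nonzero forcing term — the integrating-factor template applies directly.


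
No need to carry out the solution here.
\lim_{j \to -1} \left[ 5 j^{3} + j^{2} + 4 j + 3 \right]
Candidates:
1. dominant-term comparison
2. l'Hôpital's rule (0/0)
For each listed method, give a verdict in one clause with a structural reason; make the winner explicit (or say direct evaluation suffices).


Technique: no special technique — nothing blocks direct substitution at -1: plug in and finish.
- dominant-term comparison: no dominant power emerges to decide the limit by degree comparison.
- l'Hôpital's rule (0/0) — evaluation at the point is determinate, so the rule has nothing to repair.


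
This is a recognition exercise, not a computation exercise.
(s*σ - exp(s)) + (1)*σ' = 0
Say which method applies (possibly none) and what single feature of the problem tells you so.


Best approach: a linear integrating factor — linear in the unknown with genuine forcing: multiply through by the exponential of the integrated coefficient and the left side closes into one derivative.


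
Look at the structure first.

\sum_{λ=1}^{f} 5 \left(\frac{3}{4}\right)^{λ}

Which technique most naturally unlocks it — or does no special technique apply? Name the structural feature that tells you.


Verdict: the geometric series formula — check a ratio of consecutive terms: it is \frac{3}{4}, independent of the index, so the geometric formula closes the sum.


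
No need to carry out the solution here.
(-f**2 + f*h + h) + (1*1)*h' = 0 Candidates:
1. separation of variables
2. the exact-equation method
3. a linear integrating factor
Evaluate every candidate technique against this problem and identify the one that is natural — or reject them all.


Verdict: a linear integrating factor — linear in the unknown with genuine forcing: multiply through by the exponential of the integrated coefficient and the left side closes into one derivative.
- separation of variables — the two dependences are entangled, not a clean product of one-variable pieces.
- the exact-equation method — the mixed-partials test fails on this split — it is not an exact differential as presented.
- a linear integrating factor — applicable, and directly so.


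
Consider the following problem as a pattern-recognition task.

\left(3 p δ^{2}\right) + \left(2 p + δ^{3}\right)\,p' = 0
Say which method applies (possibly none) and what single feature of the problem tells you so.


Technique: the exact-equation method — the mixed-partials test passes for 3 p δ^{2} and 2 p + δ^{3}, so a potential function exists as presented.


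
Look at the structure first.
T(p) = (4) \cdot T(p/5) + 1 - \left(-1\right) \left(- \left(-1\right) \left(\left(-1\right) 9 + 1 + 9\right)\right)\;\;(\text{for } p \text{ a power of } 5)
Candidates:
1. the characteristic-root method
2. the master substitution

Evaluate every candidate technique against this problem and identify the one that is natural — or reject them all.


Best approach: the master substitution — the argument contracts 5-fold per step: reindex p exponentially and solve the linear recurrence in the new index.
- the characteristic-root method — the recursion divides its index rather than shifting it — outside the constant-shift family the root method covers.
- the master substitution: applies; the problem has the shape this method handles.


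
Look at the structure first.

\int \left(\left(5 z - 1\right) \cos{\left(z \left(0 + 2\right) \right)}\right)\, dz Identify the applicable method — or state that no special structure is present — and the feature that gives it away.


Verdict: integration by parts — the integrand splits as 5 z - 1 times \cos{\left(z \left(0 + 2\right) \right)} — repeatedly differentiating the polynomial part kills it, which is the parts ladder.


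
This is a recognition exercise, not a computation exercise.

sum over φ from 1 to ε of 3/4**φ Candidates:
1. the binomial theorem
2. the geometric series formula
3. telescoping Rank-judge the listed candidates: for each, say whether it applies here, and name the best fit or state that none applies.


Best approach: the geometric series formula — consecutive terms stand in a fixed index-free ratio — the geometric sum formula closes it.
- the binomial theorem: the terms do not reassemble into a binomial power.
- the geometric series formula: applicable, and directly so.
- telescoping: the terms as presented offer no neighboring cancellation — a telescoping rewrite may exist, but the displayed structure does not hand one over.


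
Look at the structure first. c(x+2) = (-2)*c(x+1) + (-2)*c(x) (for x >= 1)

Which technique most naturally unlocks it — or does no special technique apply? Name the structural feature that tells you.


Method: the characteristic-root method — because shifting x leaves the equation's coefficients unchanged, exponential trials reduce it to algebra.


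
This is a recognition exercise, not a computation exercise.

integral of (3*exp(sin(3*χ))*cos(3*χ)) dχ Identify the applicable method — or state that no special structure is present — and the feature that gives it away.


Verdict: u-substitution — collected, the integrand has one factor that is, up to a constant, the derivative of an inner expression the rest depends on — substitute for that inner expression.


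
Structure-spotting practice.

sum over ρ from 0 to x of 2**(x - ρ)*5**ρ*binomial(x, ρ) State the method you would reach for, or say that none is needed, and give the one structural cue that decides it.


Verdict: the binomial theorem — binomial coefficients against complementary powers of 5 and 2: recognize the binomial expansion and resum.


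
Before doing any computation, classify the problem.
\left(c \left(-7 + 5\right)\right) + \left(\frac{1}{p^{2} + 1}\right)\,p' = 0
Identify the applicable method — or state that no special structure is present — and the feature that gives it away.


Best approach: separation of variables — separating collects all p-dependence with the derivative and leaves all c-dependence opposite: variables separate. The equation is exact as it stands too — a potential function exists — though separation reads the split structure directly.


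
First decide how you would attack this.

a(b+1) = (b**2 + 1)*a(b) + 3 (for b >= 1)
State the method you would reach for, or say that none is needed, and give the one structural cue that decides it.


Diagnosis: a summation factor — first-order linear but the coefficient b**2 + 1 moves with the index — divide by the cumulative product and telescope.


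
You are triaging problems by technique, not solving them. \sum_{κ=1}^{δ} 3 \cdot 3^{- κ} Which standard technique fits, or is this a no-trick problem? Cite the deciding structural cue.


Diagnosis: the geometric series formula — consecutive terms stand in a fixed index-free ratio — the geometric sum formula closes it.


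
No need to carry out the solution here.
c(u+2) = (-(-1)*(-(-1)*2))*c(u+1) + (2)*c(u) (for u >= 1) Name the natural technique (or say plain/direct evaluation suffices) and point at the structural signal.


Best approach: the characteristic-root method — every coefficient is a fixed number and the forcing is zero — substitute r^u and read off the root equation.


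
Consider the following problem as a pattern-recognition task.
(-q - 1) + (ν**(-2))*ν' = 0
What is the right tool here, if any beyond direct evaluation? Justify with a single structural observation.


Diagnosis: separation of variables — solved for the derivative, the right side splits multiplicatively into a function of each variable alone — divide and integrate each side. The cross-partial test also passes here (vacuously, each side single-variable); the potential-function route would work, separation is simply more immediate.


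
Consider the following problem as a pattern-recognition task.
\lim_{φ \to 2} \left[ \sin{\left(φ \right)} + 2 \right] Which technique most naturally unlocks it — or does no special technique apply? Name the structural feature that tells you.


Method: no special technique — no zero denominators, no indeterminate clash at 2 — substitute and read off the value.


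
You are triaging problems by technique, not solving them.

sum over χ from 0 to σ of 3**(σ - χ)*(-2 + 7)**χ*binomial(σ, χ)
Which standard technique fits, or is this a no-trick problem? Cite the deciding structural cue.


Method: the binomial theorem — terms weighting binomial(σ, χ) against matched powers of (-2 + 7) and 3 reassemble into ((-2 + 7) + 3)^σ by the binomial theorem.


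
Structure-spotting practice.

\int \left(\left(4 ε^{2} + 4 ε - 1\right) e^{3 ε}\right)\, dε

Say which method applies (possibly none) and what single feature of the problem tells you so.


Method: integration by parts — 4 ε^{2} + 4 ε - 1 dies after finitely many derivatives while e^{3 ε} cycles under integration — the tabular/parts setup.


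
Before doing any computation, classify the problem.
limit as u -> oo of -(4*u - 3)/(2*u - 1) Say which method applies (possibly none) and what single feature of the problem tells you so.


Verdict: dominant-term comparison — divide through by the highest power of u; every lower-order term dies and the dominant terms decide the limit. As a single quotient, the ∞/∞ shape would yield to repeated differentiation as well — the growth comparison gets there in one look.


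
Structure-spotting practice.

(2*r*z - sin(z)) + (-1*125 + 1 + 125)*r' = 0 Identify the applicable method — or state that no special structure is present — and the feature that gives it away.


Method: a linear integrating factor — the unknown enters only to the first power against a nonzero forcing term — the integrating-factor template applies directly.


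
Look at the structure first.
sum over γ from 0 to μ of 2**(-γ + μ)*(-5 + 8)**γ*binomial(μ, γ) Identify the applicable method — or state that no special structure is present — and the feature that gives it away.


Diagnosis: the binomial theorem — the summand is term γ of a binomial expansion in (-5 + 8) and 2; the whole sum is a single power.


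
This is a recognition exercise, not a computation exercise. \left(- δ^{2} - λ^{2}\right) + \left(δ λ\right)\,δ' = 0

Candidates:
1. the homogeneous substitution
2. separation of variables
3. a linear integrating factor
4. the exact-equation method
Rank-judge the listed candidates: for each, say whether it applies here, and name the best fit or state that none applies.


Best approach: the homogeneous substitution — solved for the derivative, the right side is unchanged under scaling λ and δ together — it depends only on the ratio δ/λ, so substitute a single ratio variable. Rearranged, this also fits the Bernoulli template directly; the homogeneous substitution reads the structure without the rearrangement.
- the homogeneous substitution: applicable, and directly so.
- separation of variables: the two dependences are entangled, not a clean product of one-variable pieces.
- a linear integrating factor: a nonlinear term in the unknown puts this outside the integrating-factor template.
- the exact-equation method — the mixed partial derivatives differ, so the left side is not a total differential.


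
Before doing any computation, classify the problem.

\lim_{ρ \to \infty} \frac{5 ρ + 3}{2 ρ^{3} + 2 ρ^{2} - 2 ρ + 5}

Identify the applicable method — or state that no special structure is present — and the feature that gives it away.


Method: dominant-term comparison — at large ρ only the top-degree terms survive; compare the leading terms and the limit falls out. l'Hôpital's at-infinity variant applies to the expression viewed as a single quotient; the leading-term comparison is the direct route.


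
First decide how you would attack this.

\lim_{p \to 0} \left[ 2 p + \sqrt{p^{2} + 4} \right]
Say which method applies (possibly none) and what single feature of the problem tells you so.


Best approach: no special technique — the expression is continuous at 0 — substitute and evaluate; no indeterminate form appears.


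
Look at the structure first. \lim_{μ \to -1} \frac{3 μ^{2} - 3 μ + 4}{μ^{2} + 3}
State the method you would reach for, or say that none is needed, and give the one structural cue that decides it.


Verdict: no special technique — no vanishing denominator and no indeterminate clash at the point — evaluation is immediate.


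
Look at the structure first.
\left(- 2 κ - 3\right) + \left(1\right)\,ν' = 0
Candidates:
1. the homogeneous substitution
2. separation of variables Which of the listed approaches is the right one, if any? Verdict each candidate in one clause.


Method: no special technique — the slope is a pure function of κ; integrate both sides and be done.
- the homogeneous substitution — the slope is not a function of the ratio of the variables alone.
- separation of variables — separation is only trivially available — with the unknown absent from the slope this is a direct integration, not a separation problem.


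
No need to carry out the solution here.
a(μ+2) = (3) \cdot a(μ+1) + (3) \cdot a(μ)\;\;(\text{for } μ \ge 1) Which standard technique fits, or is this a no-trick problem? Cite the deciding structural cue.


Verdict: the characteristic-root method — shift-invariance with fixed coefficients calls for exponential trials; the characteristic polynomial finds every r^μ.


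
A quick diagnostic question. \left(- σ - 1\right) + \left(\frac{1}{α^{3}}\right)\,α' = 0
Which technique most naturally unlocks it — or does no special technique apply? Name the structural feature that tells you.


Technique: separation of variables — separating collects all α-dependence with the derivative and leaves all σ-dependence opposite: variables separate. The equation is exact as it stands too — a potential function exists — though separation reads the split structure directly.


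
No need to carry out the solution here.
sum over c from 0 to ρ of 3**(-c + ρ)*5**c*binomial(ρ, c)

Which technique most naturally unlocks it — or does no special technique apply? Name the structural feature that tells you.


Method: the binomial theorem — binomial(ρ, c) weighting matched powers of 5 and 3 is the expanded form of (5 + 3)^ρ — fold it back up.


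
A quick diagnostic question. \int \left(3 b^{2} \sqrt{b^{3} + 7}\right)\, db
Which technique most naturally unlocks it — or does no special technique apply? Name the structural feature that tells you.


Technique: u-substitution — collected, the integrand has one factor that is, up to a constant, the derivative of an inner expression the rest depends on — substitute for that inner expression.


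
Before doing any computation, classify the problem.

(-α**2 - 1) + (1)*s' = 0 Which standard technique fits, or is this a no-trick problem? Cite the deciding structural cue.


Diagnosis: no special technique — with s absent the equation is not coupled at all: direct integration in α.


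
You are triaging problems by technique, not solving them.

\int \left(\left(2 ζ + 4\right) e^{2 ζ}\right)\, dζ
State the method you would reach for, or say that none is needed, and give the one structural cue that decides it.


Diagnosis: integration by parts — differentiate 2 ζ + 4, integrate e^{2 ζ}: each pass lowers the polynomial degree, so parts terminates.


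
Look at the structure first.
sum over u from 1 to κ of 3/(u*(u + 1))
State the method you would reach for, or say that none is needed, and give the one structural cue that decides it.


Best approach: telescoping — one partial-fraction pass turns 3/(u*(u + 1)) into a shifted difference, and shifted differences telescope.


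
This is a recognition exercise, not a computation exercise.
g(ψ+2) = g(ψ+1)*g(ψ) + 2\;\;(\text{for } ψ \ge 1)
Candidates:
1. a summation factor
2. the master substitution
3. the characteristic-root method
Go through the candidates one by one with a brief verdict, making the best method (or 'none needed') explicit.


Technique: no special technique — once the recursion is nonlinear, characteristic roots, master substitutions, and summation factors are all off the table.
- a summation factor — no summation factor applies — the rule is not linear in the sequence values.
- the master substitution — this is shift-type recursion, outside the divide-and-conquer template.
- the characteristic-root method — nonlinearity rules out exponential-mode superposition from the start.


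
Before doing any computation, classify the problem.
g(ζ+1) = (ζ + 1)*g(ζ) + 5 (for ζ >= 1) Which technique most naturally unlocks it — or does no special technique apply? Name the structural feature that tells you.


Diagnosis: a summation factor — first-order, linear, moving coefficient ζ + 1: the discrete analogue of an integrating factor handles it.


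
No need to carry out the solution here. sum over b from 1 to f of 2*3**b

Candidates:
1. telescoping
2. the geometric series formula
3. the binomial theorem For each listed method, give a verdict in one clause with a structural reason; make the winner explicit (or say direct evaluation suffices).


Method: the geometric series formula — term-over-term division gives 3 every time — index-free ratio, geometric sum formula applies.
- telescoping: in the displayed form, no term reappears at a neighboring index to cancel against.
- the geometric series formula — yes — fits the structure here.
- the binomial theorem — the terms do not reassemble into a binomial power.


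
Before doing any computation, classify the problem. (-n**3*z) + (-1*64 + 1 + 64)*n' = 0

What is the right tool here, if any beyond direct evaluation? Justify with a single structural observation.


Method: separation of variables — solved for the derivative, the right side factors as z times n**3 — all z-dependence separates from all n-dependence.


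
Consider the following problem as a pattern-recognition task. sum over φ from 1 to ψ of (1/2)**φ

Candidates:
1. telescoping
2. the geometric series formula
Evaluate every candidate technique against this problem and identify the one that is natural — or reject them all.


Diagnosis: the geometric series formula — the ratio of consecutive terms is the constant 1/2, independent of the index — a geometric sum.
- telescoping: as presented, consecutive terms share no shifted copy to cancel against — no rewrite is on display to change that.
- the geometric series formula: yes, a natural case for it.


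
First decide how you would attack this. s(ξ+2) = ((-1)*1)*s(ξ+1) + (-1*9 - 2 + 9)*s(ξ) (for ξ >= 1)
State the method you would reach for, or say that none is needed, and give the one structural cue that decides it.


Technique: the characteristic-root method — because shifting ξ leaves the equation's coefficients unchanged, exponential trials reduce it to algebra.


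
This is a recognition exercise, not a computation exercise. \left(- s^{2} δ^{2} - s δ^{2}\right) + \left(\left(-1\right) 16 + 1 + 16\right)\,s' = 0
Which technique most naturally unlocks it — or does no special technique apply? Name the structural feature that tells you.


Verdict: separation of variables — one side of the product carries the independent variable, the other the unknown — the textbook separation shape. This doubles as a Bernoulli equation in the unknown as written; dividing and integrating works on it directly.


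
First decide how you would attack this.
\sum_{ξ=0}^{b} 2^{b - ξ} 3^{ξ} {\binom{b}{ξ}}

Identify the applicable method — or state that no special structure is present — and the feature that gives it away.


Verdict: the binomial theorem — the binomial coefficients weight matched powers of 3 and 2, which is exactly the expansion of a binomial power.


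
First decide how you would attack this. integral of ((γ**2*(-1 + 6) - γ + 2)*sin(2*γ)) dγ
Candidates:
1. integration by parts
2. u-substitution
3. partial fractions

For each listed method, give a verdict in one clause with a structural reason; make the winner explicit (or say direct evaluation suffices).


Diagnosis: integration by parts — the integrand splits as (γ**2*(-1 + 6) - γ + 2) times sin(2*γ) — repeatedly differentiating the polynomial part kills it, which is the parts ladder.
- integration by parts: a fit — the right tool for this form.
- u-substitution: no subexpression of the integrand serves as a whole-integral substitution inner — individual terms may offer their own, but none carries its derivative as a factor of the full integrand; a working change of variable would have to be constructed from outside the expression.
- partial fractions — there is no rational-function structure to decompose.


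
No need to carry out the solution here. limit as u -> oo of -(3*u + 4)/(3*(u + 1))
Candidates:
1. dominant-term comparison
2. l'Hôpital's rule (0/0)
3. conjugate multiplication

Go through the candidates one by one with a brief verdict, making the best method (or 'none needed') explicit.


Diagnosis: dominant-term comparison — as u grows, only the highest-degree terms matter — compare leading terms and read the limit off.
- dominant-term comparison: yes, a natural case for it.
- l'Hôpital's rule (0/0): viewed as a single quotient this runs to ∞/∞, not the 0/0 clash this candidate addresses; an at-infinity variant of the rule would resolve it, but comparing leading growth reads the answer without differentiating.
- conjugate multiplication — the conjugate move applies to radical differences, which this is not.


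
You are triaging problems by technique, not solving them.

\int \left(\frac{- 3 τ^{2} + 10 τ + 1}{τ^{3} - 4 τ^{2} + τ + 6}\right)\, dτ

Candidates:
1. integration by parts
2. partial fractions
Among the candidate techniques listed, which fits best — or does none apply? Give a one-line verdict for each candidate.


Technique: partial fractions — the denominator τ^{3} - 4 τ^{2} + τ + 6 factors, so the quotient decomposes into elementary partial fractions term by term.
- integration by parts: the nonconstant-polynomial-times-standard-kernel pattern (an exp, sine, cosine, or logarithm partner) is absent.
- partial fractions — a fit — the right tool for this form.


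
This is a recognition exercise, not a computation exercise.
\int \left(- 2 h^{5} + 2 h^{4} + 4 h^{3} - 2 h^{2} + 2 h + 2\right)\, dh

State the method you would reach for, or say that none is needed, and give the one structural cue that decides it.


Diagnosis: no special technique — the integrand is a sum of constant multiples of powers of h — integrate term by term.


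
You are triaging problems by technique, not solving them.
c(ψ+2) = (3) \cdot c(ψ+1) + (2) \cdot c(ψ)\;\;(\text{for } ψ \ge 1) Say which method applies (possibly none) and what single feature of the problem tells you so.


Technique: the characteristic-root method — every coefficient is a fixed number and the forcing is zero — substitute r^ψ and read off the root equation.


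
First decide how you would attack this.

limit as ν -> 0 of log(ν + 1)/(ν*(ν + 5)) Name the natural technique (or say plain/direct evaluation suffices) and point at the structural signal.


Method: l'Hôpital's rule (0/0) — plug in 0: top and bottom both hit zero, so differentiate each and retry. Expanding numerator and denominator to first order gives the same value — the rule automates exactly that.


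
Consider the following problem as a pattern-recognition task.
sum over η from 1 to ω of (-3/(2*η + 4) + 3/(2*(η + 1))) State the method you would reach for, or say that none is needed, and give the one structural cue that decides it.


Verdict: telescoping — the summand is 3/(2*(η + 1)) minus the same expression shifted by one, so consecutive terms cancel in pairs.


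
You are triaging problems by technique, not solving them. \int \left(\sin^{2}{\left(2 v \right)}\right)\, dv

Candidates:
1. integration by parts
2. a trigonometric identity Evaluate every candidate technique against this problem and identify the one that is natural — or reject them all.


Technique: a trigonometric identity — the even exponent on \sin^{2}{\left(2 v \right)} signals one move: rewrite via cos of the doubled angle.
- integration by parts — not the natural route: no polynomial-kernel product appears — a recursive parts reduction of the trigonometric product exists, but the identity rewrite is direct.
- a trigonometric identity: yes, a natural case for it.


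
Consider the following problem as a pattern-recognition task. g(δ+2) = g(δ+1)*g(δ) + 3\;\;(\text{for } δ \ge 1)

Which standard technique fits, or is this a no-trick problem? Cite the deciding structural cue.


Verdict: no special technique — the unknown enters the rule nonlinearly, not as a weighted sum — no linear method is even well-posed.


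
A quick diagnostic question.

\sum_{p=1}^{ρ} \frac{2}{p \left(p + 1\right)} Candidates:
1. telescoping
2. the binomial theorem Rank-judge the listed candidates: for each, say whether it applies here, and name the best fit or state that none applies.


Method: telescoping — poles of \frac{2}{p \left(p + 1\right)} differ by an integer, the telltale of a telescoping partial-fraction sum.
- telescoping — applicable, and directly so.
- the binomial theorem — the terms lack the binomial-coefficient-weighted complementary-power pattern of an expansion.


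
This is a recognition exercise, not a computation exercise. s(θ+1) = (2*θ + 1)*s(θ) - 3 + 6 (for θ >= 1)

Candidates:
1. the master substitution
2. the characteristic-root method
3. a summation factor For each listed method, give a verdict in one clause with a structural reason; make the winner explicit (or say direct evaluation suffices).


Method: a summation factor — the coefficient 2*θ + 1 drifts with the index, so no fixed root exists; normalizing by the cumulative product telescopes it.
- the master substitution: with no divided-index recursive call, reindexing by powers of a base buys nothing.
- the characteristic-root method — an index-dependent weight blocks the pure exponential ansatz.
- a summation factor — a fit — the right tool for this form.


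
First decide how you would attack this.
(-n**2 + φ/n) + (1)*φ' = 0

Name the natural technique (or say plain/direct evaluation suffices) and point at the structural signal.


Verdict: a linear integrating factor — linear in the unknown with genuine forcing: multiply through by the exponential of the integrated coefficient and the left side closes into one derivative.


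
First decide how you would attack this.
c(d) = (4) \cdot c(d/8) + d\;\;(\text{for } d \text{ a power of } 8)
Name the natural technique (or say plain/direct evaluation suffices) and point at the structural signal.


Diagnosis: the master substitution — the argument shrinks by the factor 8, so measure the index on a logarithmic scale and the recursion becomes a shift.


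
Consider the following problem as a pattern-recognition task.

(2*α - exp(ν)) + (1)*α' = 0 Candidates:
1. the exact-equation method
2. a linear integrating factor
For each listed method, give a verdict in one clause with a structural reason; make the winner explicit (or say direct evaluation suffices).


Method: a linear integrating factor — first power of α, nonzero forcing: the integrating-factor recipe applies verbatim with p = 2.
- the exact-equation method — no potential function has this form as its differential, as written.
- a linear integrating factor — yes, a natural case for it.


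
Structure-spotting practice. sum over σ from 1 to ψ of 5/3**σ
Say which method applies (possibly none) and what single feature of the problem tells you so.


Best approach: the geometric series formula — consecutive terms stand in a fixed index-free ratio — the geometric sum formula closes it.


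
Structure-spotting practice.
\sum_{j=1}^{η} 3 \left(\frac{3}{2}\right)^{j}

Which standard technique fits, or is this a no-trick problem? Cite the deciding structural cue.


Best approach: the geometric series formula — term-over-term division gives \frac{3}{2} every time — index-free ratio, geometric sum formula applies.


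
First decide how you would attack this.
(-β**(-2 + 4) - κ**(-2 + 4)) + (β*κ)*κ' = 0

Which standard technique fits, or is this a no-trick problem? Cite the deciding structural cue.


Best approach: the homogeneous substitution — the slope's numerator and denominator have matching total degree, so it depends only on κ/β and the ratio substitution collapses it. A Bernoulli rewrite works here as the equation stands — the homogeneous substitution is the more immediate reading.


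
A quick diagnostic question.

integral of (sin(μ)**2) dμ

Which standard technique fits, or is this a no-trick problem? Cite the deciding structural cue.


Technique: a trigonometric identity — reduce sin(μ)**2 with the power-reduction formula and the integral becomes first-degree trigonometry.


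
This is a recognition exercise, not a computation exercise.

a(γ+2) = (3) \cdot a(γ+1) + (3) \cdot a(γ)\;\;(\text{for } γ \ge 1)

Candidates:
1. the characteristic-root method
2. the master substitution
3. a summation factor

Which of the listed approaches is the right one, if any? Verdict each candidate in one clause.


Method: the characteristic-root method — because shifting γ leaves the equation's coefficients unchanged, exponential trials reduce it to algebra.
- the characteristic-root method: yes — fits the structure here.
- the master substitution: with no divided-index recursive call, reindexing by powers of a base buys nothing.
- a summation factor: the recurrence reaches back more than one step, outside the first-order family a summation factor normalizes.


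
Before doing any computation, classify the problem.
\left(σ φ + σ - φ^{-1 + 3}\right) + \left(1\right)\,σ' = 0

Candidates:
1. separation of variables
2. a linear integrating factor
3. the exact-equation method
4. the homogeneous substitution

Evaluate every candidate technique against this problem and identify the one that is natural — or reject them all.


Verdict: a linear integrating factor — the unknown enters only to the first power against a nonzero forcing term — the integrating-factor template applies directly.
- separation of variables: the two dependences do not factor apart.
- a linear integrating factor — applicable, and directly so.
- the exact-equation method: no potential function has this form as its differential, as written.
- the homogeneous substitution: the ratio substitution does not collapse this equation.


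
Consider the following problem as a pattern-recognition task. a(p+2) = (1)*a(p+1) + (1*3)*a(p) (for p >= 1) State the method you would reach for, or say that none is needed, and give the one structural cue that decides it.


Technique: the characteristic-root method — because shifting p leaves the equation's coefficients unchanged, exponential trials reduce it to algebra.


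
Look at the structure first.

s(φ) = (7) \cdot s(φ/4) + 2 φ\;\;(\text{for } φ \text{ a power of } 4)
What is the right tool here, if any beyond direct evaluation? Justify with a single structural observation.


Verdict: the master substitution — the argument contracts 4-fold per step: reindex φ exponentially and solve the linear recurrence in the new index.


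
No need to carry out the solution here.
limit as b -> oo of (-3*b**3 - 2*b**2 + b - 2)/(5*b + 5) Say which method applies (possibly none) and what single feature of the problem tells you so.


Verdict: dominant-term comparison — at large b only the top-degree terms survive; compare the leading terms and the limit falls out. Viewed as a single quotient this is an ∞/∞ form — an at-infinity application of l'Hôpital's rule would also resolve it; comparing leading growth reads the answer without differentiating.


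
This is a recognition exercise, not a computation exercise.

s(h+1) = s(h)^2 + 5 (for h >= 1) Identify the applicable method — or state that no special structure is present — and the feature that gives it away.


Verdict: no special technique — the recurrence is nonlinear in the sequence values; study it directly, no linear machinery applies.


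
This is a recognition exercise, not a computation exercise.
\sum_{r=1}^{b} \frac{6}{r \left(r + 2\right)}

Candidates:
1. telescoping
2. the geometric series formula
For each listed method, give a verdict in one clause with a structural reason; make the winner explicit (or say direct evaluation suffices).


Best approach: telescoping — \frac{6}{r \left(r + 2\right)} hides a difference of shifted reciprocals — decompose it and the middle of the sum vanishes.
- telescoping: applicable, and directly so.
- the geometric series formula — the term-to-term ratio changes with the index, so the geometric formula cannot close it.


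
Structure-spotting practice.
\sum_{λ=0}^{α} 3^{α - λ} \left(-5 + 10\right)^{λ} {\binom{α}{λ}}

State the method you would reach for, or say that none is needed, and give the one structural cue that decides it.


Verdict: the binomial theorem — terms weighting {\binom{α}{λ}} against matched powers of (-5 + 10) and 3 reassemble into ((-5 + 10) + 3)^α by the binomial theorem.


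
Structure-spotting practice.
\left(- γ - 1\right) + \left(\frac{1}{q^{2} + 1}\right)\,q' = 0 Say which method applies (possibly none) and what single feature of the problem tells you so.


Method: separation of variables — one side of the product carries the independent variable, the other the unknown — the textbook separation shape. The equation is exact as it stands too — a potential function exists — though separation reads the split structure directly.


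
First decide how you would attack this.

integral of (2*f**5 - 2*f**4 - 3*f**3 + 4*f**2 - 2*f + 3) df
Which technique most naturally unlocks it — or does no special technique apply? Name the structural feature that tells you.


Verdict: no special technique — the integrand is a sum of constant multiples of powers of f — integrate term by term.


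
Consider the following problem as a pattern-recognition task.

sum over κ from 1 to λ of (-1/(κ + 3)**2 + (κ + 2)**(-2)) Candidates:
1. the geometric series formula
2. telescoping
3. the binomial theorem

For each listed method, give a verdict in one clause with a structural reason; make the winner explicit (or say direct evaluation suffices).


Method: telescoping — spot the paired structure — each term adds (κ + 2)**(-2) and subtracts its successor value, which the next term restores: the definition of a telescoping chain.
- the geometric series formula — the term-to-term ratio drifts with the index — the one thing the geometric formula cannot absorb.
- telescoping: yes — fits the structure here.
- the binomial theorem: the summand does not match any term pattern of an expanded binomial power.


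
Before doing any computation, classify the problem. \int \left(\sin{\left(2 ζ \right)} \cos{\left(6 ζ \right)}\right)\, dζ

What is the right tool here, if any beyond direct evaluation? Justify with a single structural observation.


Best approach: a trigonometric identity — mixed-frequency products such as \sin{\left(2 ζ \right)} \cos{\left(6 ζ \right)} are designed for the product-to-sum formula.


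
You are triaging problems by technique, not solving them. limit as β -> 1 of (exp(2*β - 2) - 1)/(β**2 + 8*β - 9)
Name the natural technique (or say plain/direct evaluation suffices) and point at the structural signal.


Diagnosis: l'Hôpital's rule (0/0) — the 0/0 form at 1 is the signature situation for l'Hôpital's rule. One could equally expand both pieces locally and compare leading terms; the rule does that in one stroke.


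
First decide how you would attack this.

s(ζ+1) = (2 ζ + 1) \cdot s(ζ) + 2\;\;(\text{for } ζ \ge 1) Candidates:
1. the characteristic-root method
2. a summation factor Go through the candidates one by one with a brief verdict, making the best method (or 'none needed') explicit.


Diagnosis: a summation factor — rescale the sequence by the product of the weights 2 ζ + 1 so far — the recurrence collapses to a plain running sum.
- the characteristic-root method — the coefficients vary with the index, breaking the constant-coefficient structure the method needs.
- a summation factor: applies; the problem has the shape this method handles.


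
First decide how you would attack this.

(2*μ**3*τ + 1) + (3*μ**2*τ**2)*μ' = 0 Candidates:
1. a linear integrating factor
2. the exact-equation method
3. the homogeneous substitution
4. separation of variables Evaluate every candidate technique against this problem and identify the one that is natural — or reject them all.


Diagnosis: the exact-equation method — equality of cross partials is the green light — assemble the potential function term by term.
- a linear integrating factor — the unknown enters nonlinearly (through a power, a denominator, or a transcendental function), which the linear integrating-factor recipe cannot absorb as-is — any repair would come from a preliminary substitution, not the factor.
- the exact-equation method: yes, a natural case for it.
- the homogeneous substitution — rescaling both variables together changes the slope, so no ratio substitution collapses it.
- separation of variables — no division isolates the independent variable from the unknown.
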